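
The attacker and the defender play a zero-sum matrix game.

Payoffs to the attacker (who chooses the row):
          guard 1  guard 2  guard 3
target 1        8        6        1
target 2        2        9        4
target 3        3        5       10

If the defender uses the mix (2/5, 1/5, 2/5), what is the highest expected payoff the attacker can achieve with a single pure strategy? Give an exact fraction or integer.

target 1: (8)·(2/5) + (6)·(1/5) + (1)·(2/5) = 24/5.
target 2: (2)·(2/5) + (9)·(1/5) + (4)·(2/5) = 21/5.
target 3: (3)·(2/5) + (5)·(1/5) + (10)·(2/5) = 31/5.
The best pure response is target 3 with expected payoff 31/5.

31/5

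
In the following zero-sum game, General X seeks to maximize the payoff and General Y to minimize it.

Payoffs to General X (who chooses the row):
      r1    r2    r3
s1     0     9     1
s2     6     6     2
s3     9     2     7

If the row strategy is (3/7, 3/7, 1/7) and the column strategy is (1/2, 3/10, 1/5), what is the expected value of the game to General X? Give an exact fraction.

Against (1/2, 3/10, 1/5), each row's expected payoff is s1: 29/10; s2: 26/5; s3: 13/2.
Taking the (3/7, 3/7, 1/7)-weighted average: (3/7)·(29/10) + (3/7)·(26/5) + (1/7)·(13/2) = 22/5.

22/5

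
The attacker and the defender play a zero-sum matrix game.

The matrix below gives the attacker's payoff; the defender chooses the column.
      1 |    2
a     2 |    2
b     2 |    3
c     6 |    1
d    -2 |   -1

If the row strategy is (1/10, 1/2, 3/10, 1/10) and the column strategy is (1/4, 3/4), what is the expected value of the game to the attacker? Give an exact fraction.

17/8

Against (1/4, 3/4), each row's expected payoff is a: 2; b: 11/4; c: 9/4; d: -5/4.
Taking the (1/10, 1/2, 3/10, 1/10)-weighted average: (1/10)·(2) + (1/2)·(11/4) + (3/10)·(9/4) + (1/10)·(-5/4) = 17/8.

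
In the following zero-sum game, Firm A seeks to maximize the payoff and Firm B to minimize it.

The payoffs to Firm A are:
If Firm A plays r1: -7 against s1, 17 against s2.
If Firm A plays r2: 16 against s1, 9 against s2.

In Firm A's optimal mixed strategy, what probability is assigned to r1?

Row minima are -7 and 9, so Firm A's maximin is 9; column maxima are 16 and 17, so Firm B's minimax is 16. These differ, so the equilibrium is in mixed strategies.
Let Firm A play r1 with probability p. Firm B is indifferent when −7p + 16(1−p) = 17p + 9(1−p), giving p = 7/31.

7/31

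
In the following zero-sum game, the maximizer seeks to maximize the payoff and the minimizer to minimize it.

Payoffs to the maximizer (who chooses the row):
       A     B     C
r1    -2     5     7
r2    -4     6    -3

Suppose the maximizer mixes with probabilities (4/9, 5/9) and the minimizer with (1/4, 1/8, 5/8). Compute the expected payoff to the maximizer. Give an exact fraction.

Against (1/4, 1/8, 5/8), each row's expected payoff is r1: 9/2; r2: -17/8.
Taking the (4/9, 5/9)-weighted average: (4/9)·(9/2) + (5/9)·(-17/8) = 59/72.

59/72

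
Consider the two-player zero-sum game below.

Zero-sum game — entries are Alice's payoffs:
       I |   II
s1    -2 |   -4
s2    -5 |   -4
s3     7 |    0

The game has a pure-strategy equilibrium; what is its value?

Row minima: -4, -5, 0 → Alice's maximin is 0.
Column maxima: 7, 0 → Bob's minimax is 0.
They coincide at (s3, II), so the value is 0.

0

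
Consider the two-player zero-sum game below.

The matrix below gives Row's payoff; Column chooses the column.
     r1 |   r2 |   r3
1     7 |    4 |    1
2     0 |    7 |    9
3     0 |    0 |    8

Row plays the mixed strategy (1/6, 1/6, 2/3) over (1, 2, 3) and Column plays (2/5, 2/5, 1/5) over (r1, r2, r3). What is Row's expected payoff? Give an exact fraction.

Against (2/5, 2/5, 1/5), each row's expected payoff is 1: 23/5; 2: 23/5; 3: 8/5.
Taking the (1/6, 1/6, 2/3)-weighted average: (1/6)·(23/5) + (1/6)·(23/5) + (2/3)·(8/5) = 13/5.

13/5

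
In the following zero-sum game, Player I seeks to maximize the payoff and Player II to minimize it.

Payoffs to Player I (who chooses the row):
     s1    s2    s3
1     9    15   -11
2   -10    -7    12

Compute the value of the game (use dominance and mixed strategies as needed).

-1/21

Column s2 is strictly dominated by s1 for Player II (it gives Player I more in every row).
The remaining 2×2 game on (1, 2) × (s1, s3) has no saddle point. Let Player I play 1 with probability p; indifference gives 9p − 10(1−p) = −11p + 12(1−p), so p = 11/21.
Similarly Player II's optimal q on s1 is 23/42, and the value is 9·(23/42) + (-11)·(19/42) = -1/21.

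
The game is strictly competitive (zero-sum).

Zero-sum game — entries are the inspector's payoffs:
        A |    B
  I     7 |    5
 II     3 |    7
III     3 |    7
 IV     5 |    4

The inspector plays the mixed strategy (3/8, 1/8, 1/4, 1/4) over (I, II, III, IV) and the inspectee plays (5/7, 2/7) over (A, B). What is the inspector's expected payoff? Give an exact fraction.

Against (5/7, 2/7), each row's expected payoff is I: 45/7; II: 29/7; III: 29/7; IV: 33/7.
Taking the (3/8, 1/8, 1/4, 1/4)-weighted average: (3/8)·(45/7) + (1/8)·(29/7) + (1/4)·(29/7) + (1/4)·(33/7) = 36/7.

36/7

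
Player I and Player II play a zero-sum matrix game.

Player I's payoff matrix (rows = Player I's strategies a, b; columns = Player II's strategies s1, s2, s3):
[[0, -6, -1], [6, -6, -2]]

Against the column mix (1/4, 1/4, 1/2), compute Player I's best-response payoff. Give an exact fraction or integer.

-1

a: (0)·(1/4) + (-6)·(1/4) + (-1)·(1/2) = -2.
b: (6)·(1/4) + (-6)·(1/4) + (-2)·(1/2) = -1.
The best pure response is b with expected payoff -1.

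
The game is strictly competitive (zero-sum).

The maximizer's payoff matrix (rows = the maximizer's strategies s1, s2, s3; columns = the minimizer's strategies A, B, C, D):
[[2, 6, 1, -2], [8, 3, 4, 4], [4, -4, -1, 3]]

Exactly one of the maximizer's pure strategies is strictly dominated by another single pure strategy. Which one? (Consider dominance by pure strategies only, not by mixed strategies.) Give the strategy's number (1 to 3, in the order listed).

3

Compare s3 with s2: 8 > 4, 3 > -4, 4 > -1, 4 > 3.
So s2 strictly dominates s3 for the maximizer; s3 is strictly dominated.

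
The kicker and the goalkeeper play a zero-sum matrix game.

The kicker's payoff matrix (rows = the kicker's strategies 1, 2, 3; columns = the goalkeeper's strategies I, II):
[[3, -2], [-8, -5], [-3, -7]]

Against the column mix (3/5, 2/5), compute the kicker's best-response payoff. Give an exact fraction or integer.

1: (3)·(3/5) + (-2)·(2/5) = 1.
2: (-8)·(3/5) + (-5)·(2/5) = -34/5.
3: (-3)·(3/5) + (-7)·(2/5) = -23/5.
The best pure response is 1 with expected payoff 1.

1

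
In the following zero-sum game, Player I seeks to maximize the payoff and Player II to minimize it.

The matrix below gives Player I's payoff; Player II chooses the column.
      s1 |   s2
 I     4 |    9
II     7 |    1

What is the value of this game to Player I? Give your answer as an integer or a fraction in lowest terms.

59/11

Row minima are 4 and 1, so Player I's maximin is 4; column maxima are 7 and 9, so Player II's minimax is 7. These differ, so the equilibrium is in mixed strategies.
Let Player I play I with probability p. Player II is indifferent when 4p + 7(1−p) = 9p + (1−p), giving p = 6/11.
Let Player II play s1 with probability q. Player I is indifferent when 4q + 9(1−q) = 7q + (1−q), giving q = 8/11.
The value is 4·(8/11) + (9)·(3/11) = 59/11.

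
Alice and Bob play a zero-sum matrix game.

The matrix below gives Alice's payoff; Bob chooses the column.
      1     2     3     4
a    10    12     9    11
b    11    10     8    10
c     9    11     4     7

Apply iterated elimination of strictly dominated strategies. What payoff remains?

9

Row c is strictly dominated by row a (10>9, 12>11, 9>4, 11>7); eliminate c.
Column 2 is strictly dominated by 3 for Bob (9<12, 8<10); eliminate 2.
Column 4 is strictly dominated by 3 for Bob (9<11, 8<10); eliminate 4.
Column 1 is strictly dominated by 3 for Bob (9<10, 8<11); eliminate 1.
Row b is strictly dominated by row a (9>8); eliminate b.
Only (a, 3) remains, with payoff 9.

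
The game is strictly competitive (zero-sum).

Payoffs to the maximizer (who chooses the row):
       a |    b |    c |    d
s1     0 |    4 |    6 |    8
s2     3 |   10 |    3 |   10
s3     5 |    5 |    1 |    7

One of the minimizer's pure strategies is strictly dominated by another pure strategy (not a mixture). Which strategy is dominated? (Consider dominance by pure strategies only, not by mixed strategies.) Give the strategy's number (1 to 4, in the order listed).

4

The minimizer prefers columns that give the maximizer less. Compare d with a: 0 < 8, 3 < 10, 5 < 7.
So a strictly dominates d for the minimizer; d is strictly dominated.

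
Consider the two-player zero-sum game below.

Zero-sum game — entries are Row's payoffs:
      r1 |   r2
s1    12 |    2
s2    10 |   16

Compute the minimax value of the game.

43/4

Row minima are 2 and 10, so Row's maximin is 10; column maxima are 12 and 16, so Column's minimax is 12. These differ, so the equilibrium is in mixed strategies.
Let Row play s1 with probability p. Column is indifferent when 12p + 10(1−p) = 2p + 16(1−p), giving p = 3/8.
Let Column play r1 with probability q. Row is indifferent when 12q + 2(1−q) = 10q + 16(1−q), giving q = 7/8.
The value is 12·(7/8) + (2)·(1/8) = 43/4.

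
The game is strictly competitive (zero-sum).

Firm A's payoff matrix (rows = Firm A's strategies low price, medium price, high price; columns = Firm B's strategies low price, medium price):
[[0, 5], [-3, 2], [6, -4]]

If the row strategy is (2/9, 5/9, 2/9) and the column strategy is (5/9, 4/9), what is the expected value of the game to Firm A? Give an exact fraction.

Against (5/9, 4/9), each row's expected payoff is low price: 20/9; medium price: -7/9; high price: 14/9.
Taking the (2/9, 5/9, 2/9)-weighted average: (2/9)·(20/9) + (5/9)·(-7/9) + (2/9)·(14/9) = 11/27.

11/27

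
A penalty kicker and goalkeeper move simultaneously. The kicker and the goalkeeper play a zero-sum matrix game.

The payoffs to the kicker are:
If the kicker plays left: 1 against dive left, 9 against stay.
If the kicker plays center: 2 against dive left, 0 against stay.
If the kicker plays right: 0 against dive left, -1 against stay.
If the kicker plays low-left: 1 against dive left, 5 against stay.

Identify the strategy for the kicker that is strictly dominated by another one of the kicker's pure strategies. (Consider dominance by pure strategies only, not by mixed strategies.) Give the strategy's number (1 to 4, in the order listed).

3

Compare right with left: 1 > 0, 9 > -1.
So left strictly dominates right for the kicker; right is strictly dominated.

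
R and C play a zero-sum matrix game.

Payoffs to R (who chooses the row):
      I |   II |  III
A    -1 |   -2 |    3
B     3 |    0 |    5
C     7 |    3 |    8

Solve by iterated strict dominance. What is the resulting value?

Row A is strictly dominated by row B (3>-1, 0>-2, 5>3); eliminate A.
Row B is strictly dominated by row C (7>3, 3>0, 8>5); eliminate B.
Column I is strictly dominated by II for C (3<7); eliminate I.
Column III is strictly dominated by II for C (3<8); eliminate III.
Only (C, II) remains, with payoff 3.

3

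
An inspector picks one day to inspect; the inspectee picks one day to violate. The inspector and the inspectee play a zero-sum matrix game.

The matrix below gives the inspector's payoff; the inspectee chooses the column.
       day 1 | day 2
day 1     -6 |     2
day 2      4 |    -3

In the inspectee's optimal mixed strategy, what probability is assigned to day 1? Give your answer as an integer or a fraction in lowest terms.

1/3

Row minima are -6 and -3, so the inspector's maximin is -3; column maxima are 4 and 2, so the inspectee's minimax is 2. These differ, so the equilibrium is in mixed strategies.
Let the inspectee play day 1 with probability q. The inspector is indifferent when −6q + 2(1−q) = 4q − 3(1−q), giving q = 1/3.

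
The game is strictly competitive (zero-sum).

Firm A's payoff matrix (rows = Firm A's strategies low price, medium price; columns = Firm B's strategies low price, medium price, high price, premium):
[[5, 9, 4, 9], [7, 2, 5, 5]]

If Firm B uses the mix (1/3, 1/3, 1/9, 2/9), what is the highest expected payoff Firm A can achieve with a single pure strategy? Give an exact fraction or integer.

low price: (5)·(1/3) + (9)·(1/3) + (4)·(1/9) + (9)·(2/9) = 64/9.
medium price: (7)·(1/3) + (2)·(1/3) + (5)·(1/9) + (5)·(2/9) = 14/3.
The best pure response is low price with expected payoff 64/9.

64/9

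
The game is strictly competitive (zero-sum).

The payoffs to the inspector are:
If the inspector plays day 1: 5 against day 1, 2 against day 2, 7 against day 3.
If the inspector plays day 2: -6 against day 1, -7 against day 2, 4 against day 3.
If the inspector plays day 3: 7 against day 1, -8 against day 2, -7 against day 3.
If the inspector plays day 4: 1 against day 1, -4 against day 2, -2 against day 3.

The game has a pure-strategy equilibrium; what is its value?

2

Row minima: 2, -7, -8, -4 → the inspector's maximin is 2.
Column maxima: 7, 2, 7 → the inspectee's minimax is 2.
They coincide at (day 1, day 2), so the value is 2.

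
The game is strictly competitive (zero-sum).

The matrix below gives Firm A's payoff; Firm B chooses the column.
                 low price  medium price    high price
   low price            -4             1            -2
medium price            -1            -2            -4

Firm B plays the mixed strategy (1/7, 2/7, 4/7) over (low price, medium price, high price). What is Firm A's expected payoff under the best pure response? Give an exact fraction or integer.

low price: (-4)·(1/7) + (1)·(2/7) + (-2)·(4/7) = -10/7.
medium price: (-1)·(1/7) + (-2)·(2/7) + (-4)·(4/7) = -3.
The best pure response is low price with expected payoff -10/7.

-10/7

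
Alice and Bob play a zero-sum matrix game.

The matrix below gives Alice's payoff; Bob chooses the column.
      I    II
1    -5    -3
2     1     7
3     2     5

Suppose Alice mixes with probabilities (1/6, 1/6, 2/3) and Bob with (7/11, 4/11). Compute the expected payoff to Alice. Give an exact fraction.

Against (7/11, 4/11), each row's expected payoff is 1: -47/11; 2: 35/11; 3: 34/11.
Taking the (1/6, 1/6, 2/3)-weighted average: (1/6)·(-47/11) + (1/6)·(35/11) + (2/3)·(34/11) = 62/33.

62/33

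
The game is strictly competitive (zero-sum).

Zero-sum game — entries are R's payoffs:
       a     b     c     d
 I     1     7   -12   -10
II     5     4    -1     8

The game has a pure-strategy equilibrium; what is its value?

Row minima: -12, -1 → R's maximin is -1.
Column maxima: 5, 7, -1, 8 → C's minimax is -1.
They coincide at (II, c), so the value is -1.

-1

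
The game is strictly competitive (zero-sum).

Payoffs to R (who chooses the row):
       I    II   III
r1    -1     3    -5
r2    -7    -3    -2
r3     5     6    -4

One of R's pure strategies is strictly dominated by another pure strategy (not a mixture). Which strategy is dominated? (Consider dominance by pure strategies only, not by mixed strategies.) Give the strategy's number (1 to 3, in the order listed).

Compare r1 with r3: 5 > -1, 6 > 3, -4 > -5.
So r3 strictly dominates r1 for R; r1 is strictly dominated.

1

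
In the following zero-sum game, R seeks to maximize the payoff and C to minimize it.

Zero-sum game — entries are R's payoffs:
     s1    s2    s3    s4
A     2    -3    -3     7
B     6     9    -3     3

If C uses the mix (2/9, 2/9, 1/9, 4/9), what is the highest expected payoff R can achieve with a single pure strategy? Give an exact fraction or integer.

13/3

A: (2)·(2/9) + (-3)·(2/9) + (-3)·(1/9) + (7)·(4/9) = 23/9.
B: (6)·(2/9) + (9)·(2/9) + (-3)·(1/9) + (3)·(4/9) = 13/3.
The best pure response is B with expected payoff 13/3.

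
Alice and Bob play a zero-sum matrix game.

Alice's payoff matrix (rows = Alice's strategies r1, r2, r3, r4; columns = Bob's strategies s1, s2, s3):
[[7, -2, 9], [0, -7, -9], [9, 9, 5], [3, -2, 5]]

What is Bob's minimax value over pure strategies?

9

The worst case (largest entry) in each column is s1: 9, s2: 9, s3: 9.
The best (smallest) of these is 9.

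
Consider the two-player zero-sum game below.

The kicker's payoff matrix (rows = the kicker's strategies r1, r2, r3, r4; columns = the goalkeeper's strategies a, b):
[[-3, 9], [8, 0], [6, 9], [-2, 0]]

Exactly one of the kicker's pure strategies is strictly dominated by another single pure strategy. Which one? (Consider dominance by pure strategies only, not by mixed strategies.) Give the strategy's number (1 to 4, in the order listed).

Compare r4 with r3: 6 > -2, 9 > 0.
So r3 strictly dominates r4 for the kicker; r4 is strictly dominated.

4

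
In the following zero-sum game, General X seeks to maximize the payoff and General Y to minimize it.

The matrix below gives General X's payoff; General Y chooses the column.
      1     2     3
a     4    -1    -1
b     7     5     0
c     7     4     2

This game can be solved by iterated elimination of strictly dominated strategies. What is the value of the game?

2

Row a is strictly dominated by row b (7>4, 5>-1, 0>-1); eliminate a.
Column 1 is strictly dominated by 2 for General Y (5<7, 4<7); eliminate 1.
Column 2 is strictly dominated by 3 for General Y (0<5, 2<4); eliminate 2.
Row b is strictly dominated by row c (2>0); eliminate b.
Only (c, 3) remains, with payoff 2.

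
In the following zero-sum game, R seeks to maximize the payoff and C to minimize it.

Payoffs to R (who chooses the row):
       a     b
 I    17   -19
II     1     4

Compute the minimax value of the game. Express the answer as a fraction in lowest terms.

Row minima are -19 and 1, so R's maximin is 1; column maxima are 17 and 4, so C's minimax is 4. These differ, so the equilibrium is in mixed strategies.
Let R play I with probability p. C is indifferent when 17p + (1−p) = −19p + 4(1−p), giving p = 1/13.
Let C play a with probability q. R is indifferent when 17q − 19(1−q) = q + 4(1−q), giving q = 23/39.
The value is 17·(23/39) + (-19)·(16/39) = 29/13.

29/13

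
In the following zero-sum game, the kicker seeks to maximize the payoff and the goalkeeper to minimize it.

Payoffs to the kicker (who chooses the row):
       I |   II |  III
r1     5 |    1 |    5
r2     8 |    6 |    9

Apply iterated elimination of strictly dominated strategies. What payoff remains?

6

Column I is strictly dominated by II for the goalkeeper (1<5, 6<8); eliminate I.
Row r1 is strictly dominated by row r2 (6>1, 9>5); eliminate r1.
Column III is strictly dominated by II for the goalkeeper (6<9); eliminate III.
Only (r2, II) remains, with payoff 6.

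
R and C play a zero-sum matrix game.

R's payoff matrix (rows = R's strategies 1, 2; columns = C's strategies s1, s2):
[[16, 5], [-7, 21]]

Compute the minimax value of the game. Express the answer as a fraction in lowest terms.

Row minima are 5 and -7, so R's maximin is 5; column maxima are 16 and 21, so C's minimax is 16. These differ, so the equilibrium is in mixed strategies.
Let R play 1 with probability p. C is indifferent when 16p − 7(1−p) = 5p + 21(1−p), giving p = 28/39.
Let C play s1 with probability q. R is indifferent when 16q + 5(1−q) = −7q + 21(1−q), giving q = 16/39.
The value is 16·(16/39) + (5)·(23/39) = 371/39.

371/39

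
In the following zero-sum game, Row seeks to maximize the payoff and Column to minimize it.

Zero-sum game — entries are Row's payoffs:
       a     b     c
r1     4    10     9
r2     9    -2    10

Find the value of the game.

Column c is strictly dominated by a for Column (it gives Row more in every row).
The remaining 2×2 game on (r1, r2) × (a, b) has no saddle point. Let Row play r1 with probability p; indifference gives 4p + 9(1−p) = 10p − 2(1−p), so p = 11/17.
Similarly Column's optimal q on a is 12/17, and the value is 4·(12/17) + (10)·(5/17) = 98/17.

98/17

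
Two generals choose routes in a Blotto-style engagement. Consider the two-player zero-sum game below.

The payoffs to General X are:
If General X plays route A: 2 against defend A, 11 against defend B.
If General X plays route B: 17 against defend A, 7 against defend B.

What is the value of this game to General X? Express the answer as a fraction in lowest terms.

173/19

Row minima are 2 and 7, so General X's maximin is 7; column maxima are 17 and 11, so General Y's minimax is 11. These differ, so the equilibrium is in mixed strategies.
Let General X play route A with probability p. General Y is indifferent when 2p + 17(1−p) = 11p + 7(1−p), giving p = 10/19.
Let General Y play defend A with probability q. General X is indifferent when 2q + 11(1−q) = 17q + 7(1−q), giving q = 4/19.
The value is 2·(4/19) + (11)·(15/19) = 173/19.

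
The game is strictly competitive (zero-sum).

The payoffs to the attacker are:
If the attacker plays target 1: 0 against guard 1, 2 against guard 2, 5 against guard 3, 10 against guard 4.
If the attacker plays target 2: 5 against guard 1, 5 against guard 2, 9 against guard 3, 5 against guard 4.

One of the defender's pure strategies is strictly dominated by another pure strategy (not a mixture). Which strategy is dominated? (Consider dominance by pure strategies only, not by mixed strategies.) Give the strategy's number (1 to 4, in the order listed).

The defender prefers columns that give the attacker less. Compare guard 3 with guard 1: 0 < 5, 5 < 9.
So guard 1 strictly dominates guard 3 for the defender; guard 3 is strictly dominated.

3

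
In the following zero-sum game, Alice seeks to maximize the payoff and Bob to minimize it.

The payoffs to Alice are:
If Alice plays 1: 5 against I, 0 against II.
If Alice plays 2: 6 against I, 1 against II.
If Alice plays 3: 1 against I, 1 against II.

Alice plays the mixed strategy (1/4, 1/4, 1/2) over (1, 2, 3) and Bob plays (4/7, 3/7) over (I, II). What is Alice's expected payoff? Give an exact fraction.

Against (4/7, 3/7), each row's expected payoff is 1: 20/7; 2: 27/7; 3: 1.
Taking the (1/4, 1/4, 1/2)-weighted average: (1/4)·(20/7) + (1/4)·(27/7) + (1/2)·(1) = 61/28.

61/28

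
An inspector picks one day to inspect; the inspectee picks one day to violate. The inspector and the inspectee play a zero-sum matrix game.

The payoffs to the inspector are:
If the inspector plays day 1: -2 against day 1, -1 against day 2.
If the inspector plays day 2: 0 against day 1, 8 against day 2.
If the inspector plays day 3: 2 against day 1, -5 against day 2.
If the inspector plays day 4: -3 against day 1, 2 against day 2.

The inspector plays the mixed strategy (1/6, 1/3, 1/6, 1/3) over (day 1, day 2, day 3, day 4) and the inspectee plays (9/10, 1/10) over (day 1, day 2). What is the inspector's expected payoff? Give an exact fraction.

Against (9/10, 1/10), each row's expected payoff is day 1: -19/10; day 2: 4/5; day 3: 13/10; day 4: -5/2.
Taking the (1/6, 1/3, 1/6, 1/3)-weighted average: (1/6)·(-19/10) + (1/3)·(4/5) + (1/6)·(13/10) + (1/3)·(-5/2) = -2/3.

-2/3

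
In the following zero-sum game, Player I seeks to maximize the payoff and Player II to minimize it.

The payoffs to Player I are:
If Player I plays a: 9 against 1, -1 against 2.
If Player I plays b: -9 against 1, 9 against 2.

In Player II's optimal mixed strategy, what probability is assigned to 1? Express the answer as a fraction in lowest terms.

5/14

Row minima are -1 and -9, so Player I's maximin is -1; column maxima are 9 and 9, so Player II's minimax is 9. These differ, so the equilibrium is in mixed strategies.
Let Player II play 1 with probability q. Player I is indifferent when 9q − (1−q) = −9q + 9(1−q), giving q = 5/14.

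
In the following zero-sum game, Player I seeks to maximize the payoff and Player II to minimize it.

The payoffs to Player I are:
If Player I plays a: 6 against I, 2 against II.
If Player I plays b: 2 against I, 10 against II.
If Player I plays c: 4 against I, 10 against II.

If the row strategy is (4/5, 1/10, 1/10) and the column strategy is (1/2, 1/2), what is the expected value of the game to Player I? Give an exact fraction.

Against (1/2, 1/2), each row's expected payoff is a: 4; b: 6; c: 7.
Taking the (4/5, 1/10, 1/10)-weighted average: (4/5)·(4) + (1/10)·(6) + (1/10)·(7) = 9/2.

9/2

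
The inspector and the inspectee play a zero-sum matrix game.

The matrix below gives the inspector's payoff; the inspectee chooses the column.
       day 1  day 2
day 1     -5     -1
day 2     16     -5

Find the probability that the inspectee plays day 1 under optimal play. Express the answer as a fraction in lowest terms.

4/25

Row minima are -5 and -5, so the inspector's maximin is -5; column maxima are 16 and -1, so the inspectee's minimax is -1. These differ, so the equilibrium is in mixed strategies.
Let the inspectee play day 1 with probability q. The inspector is indifferent when −5q − (1−q) = 16q − 5(1−q), giving q = 4/25.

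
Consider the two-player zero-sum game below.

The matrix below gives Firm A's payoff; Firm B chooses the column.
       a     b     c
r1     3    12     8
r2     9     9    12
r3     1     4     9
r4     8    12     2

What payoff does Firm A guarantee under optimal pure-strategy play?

9

Row minima: 3, 9, 1, 2 → Firm A's maximin is 9.
Column maxima: 9, 12, 12 → Firm B's minimax is 9.
They coincide at (r2, a), so the value is 9.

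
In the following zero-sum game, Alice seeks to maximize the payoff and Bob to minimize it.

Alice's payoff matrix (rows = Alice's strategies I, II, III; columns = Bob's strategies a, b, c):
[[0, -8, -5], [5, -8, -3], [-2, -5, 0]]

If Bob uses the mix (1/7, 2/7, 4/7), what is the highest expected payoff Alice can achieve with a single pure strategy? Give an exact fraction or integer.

I: (0)·(1/7) + (-8)·(2/7) + (-5)·(4/7) = -36/7.
II: (5)·(1/7) + (-8)·(2/7) + (-3)·(4/7) = -23/7.
III: (-2)·(1/7) + (-5)·(2/7) + (0)·(4/7) = -12/7.
The best pure response is III with expected payoff -12/7.

-12/7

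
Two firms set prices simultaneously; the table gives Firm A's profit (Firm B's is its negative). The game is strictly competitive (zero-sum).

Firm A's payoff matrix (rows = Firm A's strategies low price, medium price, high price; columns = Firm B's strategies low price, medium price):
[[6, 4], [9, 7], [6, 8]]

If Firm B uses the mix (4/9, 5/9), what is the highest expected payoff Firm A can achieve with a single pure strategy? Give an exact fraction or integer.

71/9

low price: (6)·(4/9) + (4)·(5/9) = 44/9.
medium price: (9)·(4/9) + (7)·(5/9) = 71/9.
high price: (6)·(4/9) + (8)·(5/9) = 64/9.
The best pure response is medium price with expected payoff 71/9.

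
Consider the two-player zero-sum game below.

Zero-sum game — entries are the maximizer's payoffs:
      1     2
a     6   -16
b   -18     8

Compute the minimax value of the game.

-5

Row minima are -16 and -18, so the maximizer's maximin is -16; column maxima are 6 and 8, so the minimizer's minimax is 6. These differ, so the equilibrium is in mixed strategies.
Let the maximizer play a with probability p. The minimizer is indifferent when 6p − 18(1−p) = −16p + 8(1−p), giving p = 13/24.
Let the minimizer play 1 with probability q. The maximizer is indifferent when 6q − 16(1−q) = −18q + 8(1−q), giving q = 1/2.
The value is 6·(1/2) + (-16)·(1/2) = -5.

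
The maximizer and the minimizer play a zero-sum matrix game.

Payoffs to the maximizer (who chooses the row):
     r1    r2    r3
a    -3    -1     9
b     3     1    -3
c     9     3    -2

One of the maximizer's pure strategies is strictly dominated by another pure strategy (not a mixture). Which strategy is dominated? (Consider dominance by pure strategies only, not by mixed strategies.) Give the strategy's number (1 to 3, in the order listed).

Compare b with c: 9 > 3, 3 > 1, -2 > -3.
So c strictly dominates b for the maximizer; b is strictly dominated.

2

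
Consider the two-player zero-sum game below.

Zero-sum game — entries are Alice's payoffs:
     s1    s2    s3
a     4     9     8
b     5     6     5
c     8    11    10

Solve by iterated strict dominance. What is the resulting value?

8

Column s2 is strictly dominated by s1 for Bob (4<9, 5<6, 8<11); eliminate s2.
Row a is strictly dominated by row c (8>4, 10>8); eliminate a.
Row b is strictly dominated by row c (8>5, 10>5); eliminate b.
Column s3 is strictly dominated by s1 for Bob (8<10); eliminate s3.
Only (c, s1) remains, with payoff 8.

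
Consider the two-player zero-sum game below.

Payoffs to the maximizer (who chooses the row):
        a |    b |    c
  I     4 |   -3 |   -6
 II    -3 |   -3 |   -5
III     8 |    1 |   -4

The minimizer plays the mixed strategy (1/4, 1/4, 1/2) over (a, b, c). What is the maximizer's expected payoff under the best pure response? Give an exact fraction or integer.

I: (4)·(1/4) + (-3)·(1/4) + (-6)·(1/2) = -11/4.
II: (-3)·(1/4) + (-3)·(1/4) + (-5)·(1/2) = -4.
III: (8)·(1/4) + (1)·(1/4) + (-4)·(1/2) = 1/4.
The best pure response is III with expected payoff 1/4.

1/4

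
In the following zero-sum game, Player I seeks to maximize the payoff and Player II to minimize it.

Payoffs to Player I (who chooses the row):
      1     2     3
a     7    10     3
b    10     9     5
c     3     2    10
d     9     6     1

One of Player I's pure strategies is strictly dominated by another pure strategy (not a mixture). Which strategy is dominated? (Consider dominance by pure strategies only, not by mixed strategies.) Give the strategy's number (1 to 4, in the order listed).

4

Compare d with b: 10 > 9, 9 > 6, 5 > 1.
So b strictly dominates d for Player I; d is strictly dominated.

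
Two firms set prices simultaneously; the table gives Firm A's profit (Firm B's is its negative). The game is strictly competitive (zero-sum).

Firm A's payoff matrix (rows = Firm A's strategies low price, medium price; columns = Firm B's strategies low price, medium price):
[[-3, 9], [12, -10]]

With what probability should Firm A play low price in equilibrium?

Row minima are -3 and -10, so Firm A's maximin is -3; column maxima are 12 and 9, so Firm B's minimax is 9. These differ, so the equilibrium is in mixed strategies.
Let Firm A play low price with probability p. Firm B is indifferent when −3p + 12(1−p) = 9p − 10(1−p), giving p = 11/17.

11/17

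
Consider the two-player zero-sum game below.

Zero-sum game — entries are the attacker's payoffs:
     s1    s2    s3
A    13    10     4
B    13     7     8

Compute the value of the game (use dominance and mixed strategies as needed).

52/7

Column s1 is strictly dominated by s2 for the defender (it gives the attacker more in every row).
The remaining 2×2 game on (A, B) × (s2, s3) has no saddle point. Let the attacker play A with probability p; indifference gives 10p + 7(1−p) = 4p + 8(1−p), so p = 1/7.
Similarly the defender's optimal q on s2 is 4/7, and the value is 10·(4/7) + (4)·(3/7) = 52/7.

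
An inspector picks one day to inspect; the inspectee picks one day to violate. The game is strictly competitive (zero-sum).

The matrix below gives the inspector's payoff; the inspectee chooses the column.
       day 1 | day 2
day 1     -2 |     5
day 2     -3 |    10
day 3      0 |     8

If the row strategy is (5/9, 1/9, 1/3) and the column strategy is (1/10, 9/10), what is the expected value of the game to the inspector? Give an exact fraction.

259/45

Against (1/10, 9/10), each row's expected payoff is day 1: 43/10; day 2: 87/10; day 3: 36/5.
Taking the (5/9, 1/9, 1/3)-weighted average: (5/9)·(43/10) + (1/9)·(87/10) + (1/3)·(36/5) = 259/45.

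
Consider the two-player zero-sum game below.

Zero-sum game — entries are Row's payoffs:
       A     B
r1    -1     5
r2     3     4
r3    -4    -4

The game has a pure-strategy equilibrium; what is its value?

Row minima: -1, 3, -4 → Row's maximin is 3.
Column maxima: 3, 5 → Column's minimax is 3.
They coincide at (r2, A), so the value is 3.

3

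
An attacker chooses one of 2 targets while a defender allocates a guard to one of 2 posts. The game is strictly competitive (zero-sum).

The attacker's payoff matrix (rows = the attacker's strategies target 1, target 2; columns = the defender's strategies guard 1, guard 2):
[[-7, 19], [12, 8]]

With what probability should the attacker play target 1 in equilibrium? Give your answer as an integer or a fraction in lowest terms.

2/15

Row minima are -7 and 8, so the attacker's maximin is 8; column maxima are 12 and 19, so the defender's minimax is 12. These differ, so the equilibrium is in mixed strategies.
Let the attacker play target 1 with probability p. The defender is indifferent when −7p + 12(1−p) = 19p + 8(1−p), giving p = 2/15.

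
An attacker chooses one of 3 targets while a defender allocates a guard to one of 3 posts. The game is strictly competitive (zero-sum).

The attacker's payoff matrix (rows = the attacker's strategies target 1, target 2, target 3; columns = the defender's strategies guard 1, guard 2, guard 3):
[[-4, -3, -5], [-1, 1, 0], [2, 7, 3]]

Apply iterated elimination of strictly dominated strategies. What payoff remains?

Row target 1 is strictly dominated by row target 2 (-1>-4, 1>-3, 0>-5); eliminate target 1.
Column guard 3 is strictly dominated by guard 1 for the defender (-1<0, 2<3); eliminate guard 3.
Row target 2 is strictly dominated by row target 3 (2>-1, 7>1); eliminate target 2.
Column guard 2 is strictly dominated by guard 1 for the defender (2<7); eliminate guard 2.
Only (target 3, guard 1) remains, with payoff 2.

2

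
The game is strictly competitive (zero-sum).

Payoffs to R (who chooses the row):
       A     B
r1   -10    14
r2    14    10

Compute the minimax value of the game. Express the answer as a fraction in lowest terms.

74/7

Row minima are -10 and 10, so R's maximin is 10; column maxima are 14 and 14, so C's minimax is 14. These differ, so the equilibrium is in mixed strategies.
Let R play r1 with probability p. C is indifferent when −10p + 14(1−p) = 14p + 10(1−p), giving p = 1/7.
Let C play A with probability q. R is indifferent when −10q + 14(1−q) = 14q + 10(1−q), giving q = 1/7.
The value is -10·(1/7) + (14)·(6/7) = 74/7.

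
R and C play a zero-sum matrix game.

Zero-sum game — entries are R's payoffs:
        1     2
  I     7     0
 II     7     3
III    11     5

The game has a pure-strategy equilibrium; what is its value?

5

Row minima: 0, 3, 5 → R's maximin is 5.
Column maxima: 11, 5 → C's minimax is 5.
They coincide at (III, 2), so the value is 5.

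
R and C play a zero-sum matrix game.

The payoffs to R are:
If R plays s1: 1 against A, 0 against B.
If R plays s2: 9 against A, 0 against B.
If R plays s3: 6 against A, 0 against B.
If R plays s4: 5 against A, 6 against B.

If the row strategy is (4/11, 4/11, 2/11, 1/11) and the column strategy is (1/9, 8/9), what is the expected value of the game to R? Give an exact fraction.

Against (1/9, 8/9), each row's expected payoff is s1: 1/9; s2: 1; s3: 2/3; s4: 53/9.
Taking the (4/11, 4/11, 2/11, 1/11)-weighted average: (4/11)·(1/9) + (4/11)·(1) + (2/11)·(2/3) + (1/11)·(53/9) = 35/33.

35/33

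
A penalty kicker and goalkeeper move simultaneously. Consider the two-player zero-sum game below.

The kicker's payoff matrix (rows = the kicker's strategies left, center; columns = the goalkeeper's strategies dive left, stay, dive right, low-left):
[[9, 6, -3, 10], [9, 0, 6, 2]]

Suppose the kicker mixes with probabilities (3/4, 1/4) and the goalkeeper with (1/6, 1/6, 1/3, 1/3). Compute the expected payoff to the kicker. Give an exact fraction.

Against (1/6, 1/6, 1/3, 1/3), each row's expected payoff is left: 29/6; center: 25/6.
Taking the (3/4, 1/4)-weighted average: (3/4)·(29/6) + (1/4)·(25/6) = 14/3.

14/3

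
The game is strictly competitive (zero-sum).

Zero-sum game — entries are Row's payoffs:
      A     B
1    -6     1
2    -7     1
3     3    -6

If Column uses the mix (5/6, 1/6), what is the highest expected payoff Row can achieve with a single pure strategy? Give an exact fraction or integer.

1: (-6)·(5/6) + (1)·(1/6) = -29/6.
2: (-7)·(5/6) + (1)·(1/6) = -17/3.
3: (3)·(5/6) + (-6)·(1/6) = 3/2.
The best pure response is 3 with expected payoff 3/2.

3/2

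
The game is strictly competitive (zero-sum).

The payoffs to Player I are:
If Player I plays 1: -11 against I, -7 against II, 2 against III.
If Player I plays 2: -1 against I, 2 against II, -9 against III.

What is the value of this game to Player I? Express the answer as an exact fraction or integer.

-101/21

Column II is strictly dominated by I for Player II (it gives Player I more in every row).
The remaining 2×2 game on (1, 2) × (I, III) has no saddle point. Let Player I play 1 with probability p; indifference gives −11p − (1−p) = 2p − 9(1−p), so p = 8/21.
Similarly Player II's optimal q on I is 11/21, and the value is -11·(11/21) + (2)·(10/21) = -101/21.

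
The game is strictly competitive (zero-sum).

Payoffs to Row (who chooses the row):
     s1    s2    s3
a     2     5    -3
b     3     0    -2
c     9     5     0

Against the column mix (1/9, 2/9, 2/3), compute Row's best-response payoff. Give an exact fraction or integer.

a: (2)·(1/9) + (5)·(2/9) + (-3)·(2/3) = -2/3.
b: (3)·(1/9) + (0)·(2/9) + (-2)·(2/3) = -1.
c: (9)·(1/9) + (5)·(2/9) + (0)·(2/3) = 19/9.
The best pure response is c with expected payoff 19/9.

19/9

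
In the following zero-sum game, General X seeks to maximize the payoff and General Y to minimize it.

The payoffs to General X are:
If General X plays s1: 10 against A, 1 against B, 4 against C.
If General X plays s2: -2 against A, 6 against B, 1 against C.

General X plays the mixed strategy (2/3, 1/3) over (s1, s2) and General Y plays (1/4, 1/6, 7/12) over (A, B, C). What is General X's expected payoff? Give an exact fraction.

133/36

Against (1/4, 1/6, 7/12), each row's expected payoff is s1: 5; s2: 13/12.
Taking the (2/3, 1/3)-weighted average: (2/3)·(5) + (1/3)·(13/12) = 133/36.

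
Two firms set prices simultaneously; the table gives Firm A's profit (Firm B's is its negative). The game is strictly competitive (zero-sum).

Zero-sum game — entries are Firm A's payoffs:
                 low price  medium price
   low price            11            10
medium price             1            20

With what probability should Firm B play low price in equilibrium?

1/2

Row minima are 10 and 1, so Firm A's maximin is 10; column maxima are 11 and 20, so Firm B's minimax is 11. These differ, so the equilibrium is in mixed strategies.
Let Firm B play low price with probability q. Firm A is indifferent when 11q + 10(1−q) = q + 20(1−q), giving q = 1/2.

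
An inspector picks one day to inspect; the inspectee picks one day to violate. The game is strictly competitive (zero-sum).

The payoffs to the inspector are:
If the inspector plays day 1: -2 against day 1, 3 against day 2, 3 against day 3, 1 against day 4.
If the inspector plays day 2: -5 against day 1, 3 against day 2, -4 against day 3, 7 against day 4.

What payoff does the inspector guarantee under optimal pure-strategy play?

-2

Row minima: -2, -5 → the inspector's maximin is -2.
Column maxima: -2, 3, 3, 7 → the inspectee's minimax is -2.
They coincide at (day 1, day 1), so the value is -2.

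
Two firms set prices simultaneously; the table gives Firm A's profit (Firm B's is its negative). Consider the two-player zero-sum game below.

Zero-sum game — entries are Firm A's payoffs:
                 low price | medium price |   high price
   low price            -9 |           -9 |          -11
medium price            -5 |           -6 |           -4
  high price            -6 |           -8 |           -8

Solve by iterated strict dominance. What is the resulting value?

Row high price is strictly dominated by row medium price (-5>-6, -6>-8, -4>-8); eliminate high price.
Row low price is strictly dominated by row medium price (-5>-9, -6>-9, -4>-11); eliminate low price.
Column high price is strictly dominated by low price for Firm B (-5<-4); eliminate high price.
Column low price is strictly dominated by medium price for Firm B (-6<-5); eliminate low price.
Only (medium price, medium price) remains, with payoff -6.

-6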